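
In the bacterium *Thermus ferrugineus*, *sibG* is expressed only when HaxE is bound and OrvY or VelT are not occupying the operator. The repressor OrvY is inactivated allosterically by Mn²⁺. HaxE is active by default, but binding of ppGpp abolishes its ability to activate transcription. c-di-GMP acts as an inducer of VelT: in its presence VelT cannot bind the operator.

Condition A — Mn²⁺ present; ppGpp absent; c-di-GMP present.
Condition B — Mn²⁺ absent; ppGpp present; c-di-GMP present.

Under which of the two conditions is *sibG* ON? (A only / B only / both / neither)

A only

Condition A:
Mn²⁺ is present, so OrvY is inactive.
ppGpp is absent, so HaxE is active.
c-di-GMP is present, so VelT is inactive.
No repressor is bound and HaxE is active, so *sibG* is transcribed.
→ *sibG* is ON in A.
Condition B:
Mn²⁺ is absent, so OrvY is active.
ppGpp is present, so HaxE is inactive.
c-di-GMP is present, so VelT is inactive.
With repressor OrvY bound, *sibG* is not transcribed.
→ *sibG* is OFF in B.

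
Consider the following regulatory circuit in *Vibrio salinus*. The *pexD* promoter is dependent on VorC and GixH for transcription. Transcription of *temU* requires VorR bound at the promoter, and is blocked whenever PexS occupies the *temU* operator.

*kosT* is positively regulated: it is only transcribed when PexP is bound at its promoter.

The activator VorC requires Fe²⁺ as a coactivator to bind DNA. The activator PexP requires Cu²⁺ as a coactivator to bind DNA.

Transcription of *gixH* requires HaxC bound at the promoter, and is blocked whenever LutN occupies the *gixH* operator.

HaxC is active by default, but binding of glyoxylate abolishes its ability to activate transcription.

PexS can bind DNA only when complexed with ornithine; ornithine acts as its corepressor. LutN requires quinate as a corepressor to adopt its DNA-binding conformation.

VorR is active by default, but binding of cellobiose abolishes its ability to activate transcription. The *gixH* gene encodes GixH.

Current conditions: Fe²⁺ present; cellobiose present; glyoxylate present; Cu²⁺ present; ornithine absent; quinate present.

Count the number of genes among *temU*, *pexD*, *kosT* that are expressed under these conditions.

1

Cellobiose is present, so VorR is inactive.
Ornithine is absent, so PexS is inactive.
Required activator VorR is absent, so *temU* is not transcribed.
→ *temU* is OFF.
Fe²⁺ is present, so VorC is active.
Quinate is present, so LutN is active.
Glyoxylate is present, so HaxC is inactive.
With repressor LutN bound, *gixH* is not transcribed.
So GixH is not produced.
Required activator GixH is absent, so *pexD* is not transcribed.
→ *pexD* is OFF.
Cu²⁺ is present, so PexP is active.
No repressor is bound and PexP is active, so *kosT* is transcribed.
→ *kosT* is ON.
1 of the 3 genes is transcribed.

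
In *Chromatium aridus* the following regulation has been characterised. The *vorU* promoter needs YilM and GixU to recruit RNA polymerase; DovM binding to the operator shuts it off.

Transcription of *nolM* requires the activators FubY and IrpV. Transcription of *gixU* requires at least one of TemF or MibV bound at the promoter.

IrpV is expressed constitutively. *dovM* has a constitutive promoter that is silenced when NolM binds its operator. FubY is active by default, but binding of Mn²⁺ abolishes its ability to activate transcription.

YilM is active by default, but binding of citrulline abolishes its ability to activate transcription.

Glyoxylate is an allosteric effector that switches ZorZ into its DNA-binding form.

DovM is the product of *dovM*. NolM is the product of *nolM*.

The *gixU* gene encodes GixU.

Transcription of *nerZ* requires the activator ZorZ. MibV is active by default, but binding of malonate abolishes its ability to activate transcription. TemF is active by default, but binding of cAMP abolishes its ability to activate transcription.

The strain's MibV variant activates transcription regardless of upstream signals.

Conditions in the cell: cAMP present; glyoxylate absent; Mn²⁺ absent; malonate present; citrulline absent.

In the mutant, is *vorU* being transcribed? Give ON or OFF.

ON

Citrulline is absent, so YilM is active.
Mn²⁺ is absent, so FubY is active.
IrpV is produced constitutively and is active.
No repressor is bound and FubY and IrpV are active, so *nolM* is transcribed.
So NolM is produced and active.
With repressor NolM bound, *dovM* is not transcribed.
So DovM is not produced.
cAMP is present, so TemF is inactive.
MibV is constitutively active in this strain.
Activator MibV is present, so *gixU* is transcribed.
So GixU is produced and active.
No repressor is bound and YilM and GixU are active, so *vorU* is transcribed.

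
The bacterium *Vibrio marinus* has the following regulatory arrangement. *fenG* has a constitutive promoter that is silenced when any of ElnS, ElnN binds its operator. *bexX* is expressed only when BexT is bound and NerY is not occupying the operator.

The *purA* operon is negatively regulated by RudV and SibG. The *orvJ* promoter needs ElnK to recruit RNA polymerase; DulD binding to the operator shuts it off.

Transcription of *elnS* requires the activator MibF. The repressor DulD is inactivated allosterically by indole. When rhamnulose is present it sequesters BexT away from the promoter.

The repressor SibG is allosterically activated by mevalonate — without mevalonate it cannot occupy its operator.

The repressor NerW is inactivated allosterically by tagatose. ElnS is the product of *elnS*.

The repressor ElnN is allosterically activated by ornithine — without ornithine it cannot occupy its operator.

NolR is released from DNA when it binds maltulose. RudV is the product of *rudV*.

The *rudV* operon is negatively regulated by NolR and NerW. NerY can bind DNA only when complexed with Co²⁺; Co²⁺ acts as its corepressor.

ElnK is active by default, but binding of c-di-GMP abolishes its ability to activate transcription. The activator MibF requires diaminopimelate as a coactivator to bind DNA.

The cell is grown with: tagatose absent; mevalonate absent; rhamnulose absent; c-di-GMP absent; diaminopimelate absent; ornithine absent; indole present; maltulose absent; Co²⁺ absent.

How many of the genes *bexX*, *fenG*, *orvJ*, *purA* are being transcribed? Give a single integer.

4

Co²⁺ is absent, so NerY is inactive.
Rhamnulose is absent, so BexT is active.
No repressor is bound and BexT is active, so *bexX* is transcribed.
→ *bexX* is ON.
Diaminopimelate is absent, so MibF is inactive.
Required activator MibF is absent, so *elnS* is not transcribed.
So ElnS is not produced.
Ornithine is absent, so ElnN is inactive.
With no repressor bound, *fenG* is transcribed.
→ *fenG* is ON.
c-di-GMP is absent, so ElnK is active.
Indole is present, so DulD is inactive.
No repressor is bound and ElnK is active, so *orvJ* is transcribed.
→ *orvJ* is ON.
Maltulose is absent, so NolR is active.
Tagatose is absent, so NerW is active.
With repressor NolR bound, *rudV* is not transcribed.
So RudV is not produced.
Mevalonate is absent, so SibG is inactive.
With no repressor bound, *purA* is transcribed.
→ *purA* is ON.
4 of the 4 genes are transcribed.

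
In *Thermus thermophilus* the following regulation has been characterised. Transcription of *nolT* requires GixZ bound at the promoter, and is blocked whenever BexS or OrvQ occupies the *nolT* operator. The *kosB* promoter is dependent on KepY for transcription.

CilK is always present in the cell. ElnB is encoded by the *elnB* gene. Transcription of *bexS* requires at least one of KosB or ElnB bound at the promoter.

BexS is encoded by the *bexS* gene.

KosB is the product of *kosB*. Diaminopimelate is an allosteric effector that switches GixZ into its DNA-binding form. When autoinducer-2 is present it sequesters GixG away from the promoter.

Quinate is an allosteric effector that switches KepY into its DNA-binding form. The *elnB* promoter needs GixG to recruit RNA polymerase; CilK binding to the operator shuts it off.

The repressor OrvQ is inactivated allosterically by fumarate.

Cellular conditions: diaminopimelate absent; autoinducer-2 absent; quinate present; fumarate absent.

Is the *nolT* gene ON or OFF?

Diaminopimelate is absent, so GixZ is inactive.
Quinate is present, so KepY is active.
No repressor is bound and KepY is active, so *kosB* is transcribed.
So KosB is produced and active.
Autoinducer-2 is absent, so GixG is active.
CilK is produced constitutively and is active.
With repressor CilK bound, *elnB* is not transcribed.
So ElnB is not produced.
Activator KosB is present, so *bexS* is transcribed.
So BexS is produced and active.
Fumarate is absent, so OrvQ is active.
With repressor BexS bound, *nolT* is not transcribed.

OFF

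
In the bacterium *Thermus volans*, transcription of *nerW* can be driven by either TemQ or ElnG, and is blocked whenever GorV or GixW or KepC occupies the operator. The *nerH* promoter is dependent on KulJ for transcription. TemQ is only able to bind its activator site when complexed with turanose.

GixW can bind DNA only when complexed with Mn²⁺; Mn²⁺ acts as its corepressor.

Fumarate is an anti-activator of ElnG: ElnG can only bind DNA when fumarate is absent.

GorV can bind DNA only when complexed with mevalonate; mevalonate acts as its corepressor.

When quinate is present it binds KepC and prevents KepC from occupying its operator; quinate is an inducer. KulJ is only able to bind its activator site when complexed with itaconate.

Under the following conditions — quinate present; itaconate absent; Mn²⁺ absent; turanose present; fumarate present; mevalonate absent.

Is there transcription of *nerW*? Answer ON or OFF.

ON

Mevalonate is absent, so GorV is inactive.
Mn²⁺ is absent, so GixW is inactive.
Turanose is present, so TemQ is active.
Fumarate is present, so ElnG is inactive.
Quinate is present, so KepC is inactive.
Activator TemQ is present, so *nerW* is transcribed.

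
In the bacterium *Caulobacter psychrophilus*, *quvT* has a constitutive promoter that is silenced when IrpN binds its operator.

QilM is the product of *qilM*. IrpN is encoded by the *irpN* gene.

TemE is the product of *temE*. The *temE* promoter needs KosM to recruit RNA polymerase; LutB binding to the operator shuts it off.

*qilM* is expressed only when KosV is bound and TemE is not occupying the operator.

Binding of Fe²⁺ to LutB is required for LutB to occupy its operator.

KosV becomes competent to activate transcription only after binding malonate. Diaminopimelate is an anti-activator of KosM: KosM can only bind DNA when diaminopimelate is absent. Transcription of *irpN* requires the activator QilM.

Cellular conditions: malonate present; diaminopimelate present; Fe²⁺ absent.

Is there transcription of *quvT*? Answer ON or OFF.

OFF

Fe²⁺ is absent, so LutB is inactive.
Diaminopimelate is present, so KosM is inactive.
Required activator KosM is absent, so *temE* is not transcribed.
So TemE is not produced.
Malonate is present, so KosV is active.
No repressor is bound and KosV is active, so *qilM* is transcribed.
So QilM is produced and active.
No repressor is bound and QilM is active, so *irpN* is transcribed.
So IrpN is produced and active.
With repressor IrpN bound, *quvT* is not transcribed.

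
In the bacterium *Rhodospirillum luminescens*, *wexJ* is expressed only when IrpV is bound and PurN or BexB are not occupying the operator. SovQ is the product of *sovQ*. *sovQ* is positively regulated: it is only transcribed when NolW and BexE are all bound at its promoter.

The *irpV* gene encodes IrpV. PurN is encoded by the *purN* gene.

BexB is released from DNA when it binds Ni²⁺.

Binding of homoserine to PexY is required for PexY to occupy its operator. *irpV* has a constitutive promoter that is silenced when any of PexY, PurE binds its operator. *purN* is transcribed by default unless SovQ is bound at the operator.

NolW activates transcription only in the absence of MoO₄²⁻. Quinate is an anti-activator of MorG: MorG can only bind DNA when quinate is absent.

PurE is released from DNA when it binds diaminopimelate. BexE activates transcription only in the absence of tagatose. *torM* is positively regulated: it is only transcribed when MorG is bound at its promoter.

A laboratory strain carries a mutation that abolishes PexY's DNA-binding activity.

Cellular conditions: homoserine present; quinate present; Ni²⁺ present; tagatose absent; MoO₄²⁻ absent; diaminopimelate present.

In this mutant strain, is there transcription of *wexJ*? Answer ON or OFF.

PexY is non-functional in this strain, so it has no effect.
Diaminopimelate is present, so PurE is inactive.
With no repressor bound, *irpV* is transcribed.
So IrpV is produced and active.
MoO₄²⁻ is absent, so NolW is active.
Tagatose is absent, so BexE is active.
No repressor is bound and NolW and BexE are active, so *sovQ* is transcribed.
So SovQ is produced and active.
With repressor SovQ bound, *purN* is not transcribed.
So PurN is not produced.
Ni²⁺ is present, so BexB is inactive.
No repressor is bound and IrpV is active, so *wexJ* is transcribed.

ON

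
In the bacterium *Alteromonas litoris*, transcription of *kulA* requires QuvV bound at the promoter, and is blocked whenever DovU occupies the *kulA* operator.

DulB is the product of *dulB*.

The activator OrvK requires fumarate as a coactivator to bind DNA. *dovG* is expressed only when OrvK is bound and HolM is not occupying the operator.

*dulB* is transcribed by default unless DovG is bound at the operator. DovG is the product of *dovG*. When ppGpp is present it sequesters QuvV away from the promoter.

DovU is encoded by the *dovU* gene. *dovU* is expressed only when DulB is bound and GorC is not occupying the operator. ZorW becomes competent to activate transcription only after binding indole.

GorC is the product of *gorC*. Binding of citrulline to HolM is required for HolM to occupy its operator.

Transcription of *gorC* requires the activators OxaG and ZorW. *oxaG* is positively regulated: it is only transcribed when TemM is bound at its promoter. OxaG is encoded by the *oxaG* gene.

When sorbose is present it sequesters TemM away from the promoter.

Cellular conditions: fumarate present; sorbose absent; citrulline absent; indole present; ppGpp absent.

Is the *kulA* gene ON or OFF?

Sorbose is absent, so TemM is active.
No repressor is bound and TemM is active, so *oxaG* is transcribed.
So OxaG is produced and active.
Indole is present, so ZorW is active.
No repressor is bound and OxaG and ZorW are active, so *gorC* is transcribed.
So GorC is produced and active.
Citrulline is absent, so HolM is inactive.
Fumarate is present, so OrvK is active.
No repressor is bound and OrvK is active, so *dovG* is transcribed.
So DovG is produced and active.
With repressor DovG bound, *dulB* is not transcribed.
So DulB is not produced.
With repressor GorC bound, *dovU* is not transcribed.
So DovU is not produced.
ppGpp is absent, so QuvV is active.
No repressor is bound and QuvV is active, so *kulA* is transcribed.

ON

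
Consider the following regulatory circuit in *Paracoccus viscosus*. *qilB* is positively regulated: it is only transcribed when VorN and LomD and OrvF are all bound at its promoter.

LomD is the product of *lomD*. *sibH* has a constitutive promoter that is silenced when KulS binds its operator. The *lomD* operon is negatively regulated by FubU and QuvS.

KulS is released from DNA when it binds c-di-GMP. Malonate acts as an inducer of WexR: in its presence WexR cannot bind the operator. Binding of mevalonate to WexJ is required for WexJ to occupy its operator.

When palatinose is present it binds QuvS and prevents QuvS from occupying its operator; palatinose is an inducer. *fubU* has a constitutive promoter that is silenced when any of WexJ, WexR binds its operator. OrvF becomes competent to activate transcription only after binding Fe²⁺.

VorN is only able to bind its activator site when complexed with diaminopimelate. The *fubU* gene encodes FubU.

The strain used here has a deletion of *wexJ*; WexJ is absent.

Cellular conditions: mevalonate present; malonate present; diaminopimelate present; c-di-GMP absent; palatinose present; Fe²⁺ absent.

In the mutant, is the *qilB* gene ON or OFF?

OFF

Diaminopimelate is present, so VorN is active.
WexJ is non-functional in this strain, so it has no effect.
Malonate is present, so WexR is inactive.
With no repressor bound, *fubU* is transcribed.
So FubU is produced and active.
Palatinose is present, so QuvS is inactive.
With repressor FubU bound, *lomD* is not transcribed.
So LomD is not produced.
Fe²⁺ is absent, so OrvF is inactive.
Required activator LomD is absent, so *qilB* is not transcribed.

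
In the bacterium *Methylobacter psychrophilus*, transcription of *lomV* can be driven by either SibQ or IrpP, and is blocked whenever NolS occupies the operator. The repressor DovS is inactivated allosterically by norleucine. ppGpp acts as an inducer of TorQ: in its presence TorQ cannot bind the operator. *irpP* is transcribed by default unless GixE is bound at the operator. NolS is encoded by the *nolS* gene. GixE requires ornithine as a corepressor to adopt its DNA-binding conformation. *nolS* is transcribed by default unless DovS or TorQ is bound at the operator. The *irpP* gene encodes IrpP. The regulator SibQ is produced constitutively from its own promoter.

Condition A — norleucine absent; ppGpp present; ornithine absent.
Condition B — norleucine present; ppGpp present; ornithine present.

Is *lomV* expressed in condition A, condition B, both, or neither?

Condition A:
Norleucine is absent, so DovS is active.
ppGpp is present, so TorQ is inactive.
With repressor DovS bound, *nolS* is not transcribed.
So NolS is not produced.
SibQ is produced constitutively and is active.
Ornithine is absent, so GixE is inactive.
With no repressor bound, *irpP* is transcribed.
So IrpP is produced and active.
Activator SibQ is present, so *lomV* is transcribed.
→ *lomV* is ON in A.
Condition B:
Norleucine is present, so DovS is inactive.
ppGpp is present, so TorQ is inactive.
With no repressor bound, *nolS* is transcribed.
So NolS is produced and active.
SibQ is produced constitutively and is active.
Ornithine is present, so GixE is active.
With repressor GixE bound, *irpP* is not transcribed.
So IrpP is not produced.
With repressor NolS bound, *lomV* is not transcribed.
→ *lomV* is OFF in B.

A only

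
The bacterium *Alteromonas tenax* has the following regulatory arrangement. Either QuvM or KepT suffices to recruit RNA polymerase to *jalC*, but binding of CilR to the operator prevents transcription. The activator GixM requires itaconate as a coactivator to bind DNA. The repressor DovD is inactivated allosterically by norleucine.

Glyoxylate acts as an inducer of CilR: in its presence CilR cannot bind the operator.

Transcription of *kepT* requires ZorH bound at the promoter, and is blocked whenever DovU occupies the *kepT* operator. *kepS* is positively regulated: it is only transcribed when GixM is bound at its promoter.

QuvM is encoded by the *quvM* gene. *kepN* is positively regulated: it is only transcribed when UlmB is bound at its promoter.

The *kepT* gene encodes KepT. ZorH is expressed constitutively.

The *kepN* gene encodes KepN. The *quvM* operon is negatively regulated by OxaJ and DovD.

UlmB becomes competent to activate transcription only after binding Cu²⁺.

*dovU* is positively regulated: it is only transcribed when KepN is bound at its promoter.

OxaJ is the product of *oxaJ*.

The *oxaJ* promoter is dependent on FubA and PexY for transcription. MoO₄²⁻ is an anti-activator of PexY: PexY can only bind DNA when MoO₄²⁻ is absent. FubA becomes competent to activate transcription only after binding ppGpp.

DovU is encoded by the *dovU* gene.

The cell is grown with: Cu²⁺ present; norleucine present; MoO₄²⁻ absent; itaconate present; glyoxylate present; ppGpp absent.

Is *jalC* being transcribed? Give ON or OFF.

ON

ppGpp is absent, so FubA is inactive.
MoO₄²⁻ is absent, so PexY is active.
Required activator FubA is absent, so *oxaJ* is not transcribed.
So OxaJ is not produced.
Norleucine is present, so DovD is inactive.
With no repressor bound, *quvM* is transcribed.
So QuvM is produced and active.
Glyoxylate is present, so CilR is inactive.
ZorH is produced constitutively and is active.
Cu²⁺ is present, so UlmB is active.
No repressor is bound and UlmB is active, so *kepN* is transcribed.
So KepN is produced and active.
No repressor is bound and KepN is active, so *dovU* is transcribed.
So DovU is produced and active.
With repressor DovU bound, *kepT* is not transcribed.
So KepT is not produced.
Activator QuvM is present, so *jalC* is transcribed.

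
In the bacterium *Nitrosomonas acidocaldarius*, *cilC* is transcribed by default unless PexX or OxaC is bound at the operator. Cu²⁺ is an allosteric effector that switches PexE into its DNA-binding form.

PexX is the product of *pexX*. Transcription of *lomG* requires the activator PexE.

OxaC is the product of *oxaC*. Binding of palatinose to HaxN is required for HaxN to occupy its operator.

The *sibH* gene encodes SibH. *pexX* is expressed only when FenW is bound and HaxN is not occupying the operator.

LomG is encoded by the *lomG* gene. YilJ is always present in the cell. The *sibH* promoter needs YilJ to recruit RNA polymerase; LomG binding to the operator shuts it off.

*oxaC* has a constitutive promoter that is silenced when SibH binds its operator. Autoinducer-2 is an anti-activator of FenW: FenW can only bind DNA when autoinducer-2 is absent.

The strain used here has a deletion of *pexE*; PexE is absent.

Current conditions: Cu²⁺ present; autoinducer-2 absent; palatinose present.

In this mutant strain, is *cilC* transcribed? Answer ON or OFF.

Autoinducer-2 is absent, so FenW is active.
Palatinose is present, so HaxN is active.
With repressor HaxN bound, *pexX* is not transcribed.
So PexX is not produced.
PexE is non-functional in this strain, so it has no effect.
Required activator PexE is absent, so *lomG* is not transcribed.
So LomG is not produced.
YilJ is produced constitutively and is active.
No repressor is bound and YilJ is active, so *sibH* is transcribed.
So SibH is produced and active.
With repressor SibH bound, *oxaC* is not transcribed.
So OxaC is not produced.
With no repressor bound, *cilC* is transcribed.

ON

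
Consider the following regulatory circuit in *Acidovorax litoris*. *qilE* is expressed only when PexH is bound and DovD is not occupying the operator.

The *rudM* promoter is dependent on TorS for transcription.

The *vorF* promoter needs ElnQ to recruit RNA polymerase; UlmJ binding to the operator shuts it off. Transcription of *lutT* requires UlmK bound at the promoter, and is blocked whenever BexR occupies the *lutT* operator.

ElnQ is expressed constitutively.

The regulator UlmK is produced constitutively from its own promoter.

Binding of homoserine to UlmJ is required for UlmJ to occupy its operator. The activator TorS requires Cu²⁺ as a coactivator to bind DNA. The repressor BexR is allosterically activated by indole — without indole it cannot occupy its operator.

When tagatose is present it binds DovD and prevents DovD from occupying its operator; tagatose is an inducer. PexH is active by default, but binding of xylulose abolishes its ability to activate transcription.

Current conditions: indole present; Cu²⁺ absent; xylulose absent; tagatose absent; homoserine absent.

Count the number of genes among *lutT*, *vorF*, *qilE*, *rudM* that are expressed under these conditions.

Indole is present, so BexR is active.
UlmK is produced constitutively and is active.
With repressor BexR bound, *lutT* is not transcribed.
→ *lutT* is OFF.
Homoserine is absent, so UlmJ is inactive.
ElnQ is produced constitutively and is active.
No repressor is bound and ElnQ is active, so *vorF* is transcribed.
→ *vorF* is ON.
Tagatose is absent, so DovD is active.
Xylulose is absent, so PexH is active.
With repressor DovD bound, *qilE* is not transcribed.
→ *qilE* is OFF.
Cu²⁺ is absent, so TorS is inactive.
Required activator TorS is absent, so *rudM* is not transcribed.
→ *rudM* is OFF.
1 of the 4 genes is transcribed.

1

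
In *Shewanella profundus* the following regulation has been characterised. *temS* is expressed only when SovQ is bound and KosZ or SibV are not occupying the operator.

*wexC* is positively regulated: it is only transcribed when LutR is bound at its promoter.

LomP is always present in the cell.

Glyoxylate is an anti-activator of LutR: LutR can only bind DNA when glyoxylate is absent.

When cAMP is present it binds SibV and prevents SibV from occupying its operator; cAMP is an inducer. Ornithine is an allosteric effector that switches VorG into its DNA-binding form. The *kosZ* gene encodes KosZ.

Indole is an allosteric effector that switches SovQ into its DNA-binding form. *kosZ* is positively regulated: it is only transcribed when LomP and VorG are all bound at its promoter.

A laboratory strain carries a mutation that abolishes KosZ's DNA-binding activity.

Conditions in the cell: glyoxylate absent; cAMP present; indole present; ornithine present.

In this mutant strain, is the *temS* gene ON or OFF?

ON

KosZ is non-functional in this strain, so it has no effect.
Indole is present, so SovQ is active.
cAMP is present, so SibV is inactive.
No repressor is bound and SovQ is active, so *temS* is transcribed.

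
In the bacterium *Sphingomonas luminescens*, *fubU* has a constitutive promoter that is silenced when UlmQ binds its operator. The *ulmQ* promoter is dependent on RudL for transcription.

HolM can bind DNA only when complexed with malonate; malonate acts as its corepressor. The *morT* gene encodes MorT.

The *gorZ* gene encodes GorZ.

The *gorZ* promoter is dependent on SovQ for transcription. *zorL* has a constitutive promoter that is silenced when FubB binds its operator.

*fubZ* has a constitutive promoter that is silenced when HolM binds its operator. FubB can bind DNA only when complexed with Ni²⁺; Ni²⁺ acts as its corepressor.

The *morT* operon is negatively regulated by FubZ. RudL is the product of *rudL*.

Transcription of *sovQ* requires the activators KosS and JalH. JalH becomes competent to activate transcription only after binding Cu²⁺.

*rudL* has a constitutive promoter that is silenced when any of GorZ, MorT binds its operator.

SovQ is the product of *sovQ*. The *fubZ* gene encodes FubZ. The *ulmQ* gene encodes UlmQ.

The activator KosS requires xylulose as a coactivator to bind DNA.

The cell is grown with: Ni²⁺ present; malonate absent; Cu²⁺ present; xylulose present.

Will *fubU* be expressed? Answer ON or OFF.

Xylulose is present, so KosS is active.
Cu²⁺ is present, so JalH is active.
No repressor is bound and KosS and JalH are active, so *sovQ* is transcribed.
So SovQ is produced and active.
No repressor is bound and SovQ is active, so *gorZ* is transcribed.
So GorZ is produced and active.
Malonate is absent, so HolM is inactive.
With no repressor bound, *fubZ* is transcribed.
So FubZ is produced and active.
With repressor FubZ bound, *morT* is not transcribed.
So MorT is not produced.
With repressor GorZ bound, *rudL* is not transcribed.
So RudL is not produced.
Required activator RudL is absent, so *ulmQ* is not transcribed.
So UlmQ is not produced.
With no repressor bound, *fubU* is transcribed.

ON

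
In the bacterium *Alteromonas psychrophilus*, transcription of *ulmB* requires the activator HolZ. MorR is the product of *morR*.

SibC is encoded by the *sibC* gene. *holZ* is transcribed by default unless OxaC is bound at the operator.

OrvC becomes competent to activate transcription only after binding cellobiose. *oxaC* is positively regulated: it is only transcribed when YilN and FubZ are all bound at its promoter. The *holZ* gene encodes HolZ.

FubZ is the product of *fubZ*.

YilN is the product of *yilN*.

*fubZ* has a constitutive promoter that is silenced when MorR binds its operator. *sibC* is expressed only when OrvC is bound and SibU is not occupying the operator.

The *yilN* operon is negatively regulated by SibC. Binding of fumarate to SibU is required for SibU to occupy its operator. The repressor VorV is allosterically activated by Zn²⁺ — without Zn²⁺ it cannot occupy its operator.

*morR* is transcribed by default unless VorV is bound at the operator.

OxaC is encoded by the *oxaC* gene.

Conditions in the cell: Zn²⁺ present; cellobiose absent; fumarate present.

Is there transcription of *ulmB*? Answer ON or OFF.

OFF

Fumarate is present, so SibU is active.
Cellobiose is absent, so OrvC is inactive.
With repressor SibU bound, *sibC* is not transcribed.
So SibC is not produced.
With no repressor bound, *yilN* is transcribed.
So YilN is produced and active.
Zn²⁺ is present, so VorV is active.
With repressor VorV bound, *morR* is not transcribed.
So MorR is not produced.
With no repressor bound, *fubZ* is transcribed.
So FubZ is produced and active.
No repressor is bound and YilN and FubZ are active, so *oxaC* is transcribed.
So OxaC is produced and active.
With repressor OxaC bound, *holZ* is not transcribed.
So HolZ is not produced.
Required activator HolZ is absent, so *ulmB* is not transcribed.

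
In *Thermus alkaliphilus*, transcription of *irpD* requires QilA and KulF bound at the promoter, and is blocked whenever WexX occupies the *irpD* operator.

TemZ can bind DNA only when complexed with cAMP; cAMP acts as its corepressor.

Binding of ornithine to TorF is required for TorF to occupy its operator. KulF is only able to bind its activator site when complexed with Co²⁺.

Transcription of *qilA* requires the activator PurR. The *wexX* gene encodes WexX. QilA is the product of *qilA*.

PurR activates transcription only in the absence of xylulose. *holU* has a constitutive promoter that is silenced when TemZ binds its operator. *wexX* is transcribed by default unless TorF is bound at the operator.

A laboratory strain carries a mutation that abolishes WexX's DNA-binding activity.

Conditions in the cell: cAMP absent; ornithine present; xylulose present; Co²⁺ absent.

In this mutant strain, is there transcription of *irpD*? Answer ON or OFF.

OFF

WexX is non-functional in this strain, so it has no effect.
Xylulose is present, so PurR is inactive.
Required activator PurR is absent, so *qilA* is not transcribed.
So QilA is not produced.
Co²⁺ is absent, so KulF is inactive.
Required activator QilA is absent, so *irpD* is not transcribed.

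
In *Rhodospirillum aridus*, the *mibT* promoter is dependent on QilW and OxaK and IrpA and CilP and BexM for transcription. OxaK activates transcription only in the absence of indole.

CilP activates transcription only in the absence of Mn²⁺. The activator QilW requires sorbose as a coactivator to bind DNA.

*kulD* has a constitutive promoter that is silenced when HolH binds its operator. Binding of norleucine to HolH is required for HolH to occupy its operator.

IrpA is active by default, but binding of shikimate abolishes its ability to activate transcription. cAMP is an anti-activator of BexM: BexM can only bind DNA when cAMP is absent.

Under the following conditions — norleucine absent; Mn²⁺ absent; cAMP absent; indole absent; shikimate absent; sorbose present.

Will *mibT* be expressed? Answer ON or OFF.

ON

Sorbose is present, so QilW is active.
Indole is absent, so OxaK is active.
Shikimate is absent, so IrpA is active.
Mn²⁺ is absent, so CilP is active.
cAMP is absent, so BexM is active.
No repressor is bound and QilW and OxaK and IrpA and CilP and BexM are active, so *mibT* is transcribed.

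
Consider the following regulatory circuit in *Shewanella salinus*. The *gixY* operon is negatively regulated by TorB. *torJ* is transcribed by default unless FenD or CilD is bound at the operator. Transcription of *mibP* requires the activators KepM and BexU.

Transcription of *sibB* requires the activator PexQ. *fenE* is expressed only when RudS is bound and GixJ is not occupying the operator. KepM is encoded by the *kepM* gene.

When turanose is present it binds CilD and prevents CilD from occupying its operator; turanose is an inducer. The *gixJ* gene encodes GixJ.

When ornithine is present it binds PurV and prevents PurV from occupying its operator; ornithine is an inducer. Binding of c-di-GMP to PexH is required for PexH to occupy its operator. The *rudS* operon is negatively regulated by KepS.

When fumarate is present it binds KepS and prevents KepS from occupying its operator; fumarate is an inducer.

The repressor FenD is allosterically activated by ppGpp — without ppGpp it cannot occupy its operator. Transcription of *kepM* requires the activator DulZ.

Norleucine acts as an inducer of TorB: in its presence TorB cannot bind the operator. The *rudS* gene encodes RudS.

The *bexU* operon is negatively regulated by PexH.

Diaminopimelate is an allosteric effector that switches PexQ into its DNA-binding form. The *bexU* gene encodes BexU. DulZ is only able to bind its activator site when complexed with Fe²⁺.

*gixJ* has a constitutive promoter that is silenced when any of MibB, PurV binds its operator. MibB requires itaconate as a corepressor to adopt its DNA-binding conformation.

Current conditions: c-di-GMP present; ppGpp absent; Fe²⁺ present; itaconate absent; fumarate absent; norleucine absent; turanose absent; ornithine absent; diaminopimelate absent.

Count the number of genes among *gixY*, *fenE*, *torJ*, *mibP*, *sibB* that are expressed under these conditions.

Norleucine is absent, so TorB is active.
With repressor TorB bound, *gixY* is not transcribed.
→ *gixY* is OFF.
Fumarate is absent, so KepS is active.
With repressor KepS bound, *rudS* is not transcribed.
So RudS is not produced.
Itaconate is absent, so MibB is inactive.
Ornithine is absent, so PurV is active.
With repressor PurV bound, *gixJ* is not transcribed.
So GixJ is not produced.
Required activator RudS is absent, so *fenE* is not transcribed.
→ *fenE* is OFF.
ppGpp is absent, so FenD is inactive.
Turanose is absent, so CilD is active.
With repressor CilD bound, *torJ* is not transcribed.
→ *torJ* is OFF.
Fe²⁺ is present, so DulZ is active.
No repressor is bound and DulZ is active, so *kepM* is transcribed.
So KepM is produced and active.
c-di-GMP is present, so PexH is active.
With repressor PexH bound, *bexU* is not transcribed.
So BexU is not produced.
Required activator BexU is absent, so *mibP* is not transcribed.
→ *mibP* is OFF.
Diaminopimelate is absent, so PexQ is inactive.
Required activator PexQ is absent, so *sibB* is not transcribed.
→ *sibB* is OFF.
0 of the 5 genes are transcribed.

0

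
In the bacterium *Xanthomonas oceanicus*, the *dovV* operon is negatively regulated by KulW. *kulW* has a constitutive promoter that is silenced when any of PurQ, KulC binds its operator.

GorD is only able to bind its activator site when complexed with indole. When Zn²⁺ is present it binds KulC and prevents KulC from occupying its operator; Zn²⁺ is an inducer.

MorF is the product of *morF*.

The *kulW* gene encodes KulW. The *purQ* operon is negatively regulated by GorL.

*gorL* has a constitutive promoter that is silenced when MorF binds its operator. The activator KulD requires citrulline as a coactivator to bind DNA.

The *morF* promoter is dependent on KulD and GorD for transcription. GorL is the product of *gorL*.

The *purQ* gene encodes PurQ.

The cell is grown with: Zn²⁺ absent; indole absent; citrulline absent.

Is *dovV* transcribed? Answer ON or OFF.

Citrulline is absent, so KulD is inactive.
Indole is absent, so GorD is inactive.
Required activator KulD is absent, so *morF* is not transcribed.
So MorF is not produced.
With no repressor bound, *gorL* is transcribed.
So GorL is produced and active.
With repressor GorL bound, *purQ* is not transcribed.
So PurQ is not produced.
Zn²⁺ is absent, so KulC is active.
With repressor KulC bound, *kulW* is not transcribed.
So KulW is not produced.
With no repressor bound, *dovV* is transcribed.

ON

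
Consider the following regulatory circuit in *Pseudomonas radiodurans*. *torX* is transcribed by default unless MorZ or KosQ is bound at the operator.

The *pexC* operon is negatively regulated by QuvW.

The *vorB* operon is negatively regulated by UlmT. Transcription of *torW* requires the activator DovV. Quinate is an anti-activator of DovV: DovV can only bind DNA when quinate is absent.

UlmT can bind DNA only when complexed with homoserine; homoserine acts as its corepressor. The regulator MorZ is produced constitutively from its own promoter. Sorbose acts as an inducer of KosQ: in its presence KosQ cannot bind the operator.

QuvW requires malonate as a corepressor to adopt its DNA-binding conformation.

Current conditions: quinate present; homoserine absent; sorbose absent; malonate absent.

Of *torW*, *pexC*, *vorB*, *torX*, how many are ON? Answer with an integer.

2

Quinate is present, so DovV is inactive.
Required activator DovV is absent, so *torW* is not transcribed.
→ *torW* is OFF.
Malonate is absent, so QuvW is inactive.
With no repressor bound, *pexC* is transcribed.
→ *pexC* is ON.
Homoserine is absent, so UlmT is inactive.
With no repressor bound, *vorB* is transcribed.
→ *vorB* is ON.
MorZ is produced constitutively and is active.
Sorbose is absent, so KosQ is active.
With repressor MorZ bound, *torX* is not transcribed.
→ *torX* is OFF.
2 of the 4 genes are transcribed.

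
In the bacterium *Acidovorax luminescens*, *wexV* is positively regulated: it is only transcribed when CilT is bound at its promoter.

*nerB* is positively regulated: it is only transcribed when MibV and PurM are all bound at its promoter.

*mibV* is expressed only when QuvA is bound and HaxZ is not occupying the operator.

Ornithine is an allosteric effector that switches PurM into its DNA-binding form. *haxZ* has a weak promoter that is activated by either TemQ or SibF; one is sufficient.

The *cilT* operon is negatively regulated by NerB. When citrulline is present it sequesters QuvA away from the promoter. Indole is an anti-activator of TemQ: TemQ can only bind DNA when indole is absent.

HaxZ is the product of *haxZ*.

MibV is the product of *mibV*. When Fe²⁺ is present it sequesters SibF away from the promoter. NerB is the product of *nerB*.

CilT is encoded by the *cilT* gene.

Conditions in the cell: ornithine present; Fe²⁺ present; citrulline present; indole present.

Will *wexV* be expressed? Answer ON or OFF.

Indole is present, so TemQ is inactive.
Fe²⁺ is present, so SibF is inactive.
No activator is available at the *haxZ* promoter, so *haxZ* is not transcribed.
So HaxZ is not produced.
Citrulline is present, so QuvA is inactive.
Required activator QuvA is absent, so *mibV* is not transcribed.
So MibV is not produced.
Ornithine is present, so PurM is active.
Required activator MibV is absent, so *nerB* is not transcribed.
So NerB is not produced.
With no repressor bound, *cilT* is transcribed.
So CilT is produced and active.
No repressor is bound and CilT is active, so *wexV* is transcribed.

ON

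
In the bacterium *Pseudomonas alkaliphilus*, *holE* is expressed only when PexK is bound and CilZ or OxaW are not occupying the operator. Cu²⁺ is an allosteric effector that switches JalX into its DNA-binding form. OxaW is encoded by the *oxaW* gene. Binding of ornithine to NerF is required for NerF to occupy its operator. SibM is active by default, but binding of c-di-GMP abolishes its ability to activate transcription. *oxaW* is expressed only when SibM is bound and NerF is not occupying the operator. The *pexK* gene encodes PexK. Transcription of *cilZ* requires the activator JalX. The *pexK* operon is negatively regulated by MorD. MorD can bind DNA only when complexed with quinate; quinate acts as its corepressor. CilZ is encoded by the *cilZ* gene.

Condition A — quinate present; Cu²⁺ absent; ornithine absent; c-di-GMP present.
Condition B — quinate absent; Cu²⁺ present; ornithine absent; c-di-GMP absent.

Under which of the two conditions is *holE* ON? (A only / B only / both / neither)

neither

Condition A:
Quinate is present, so MorD is active.
With repressor MorD bound, *pexK* is not transcribed.
So PexK is not produced.
Cu²⁺ is absent, so JalX is inactive.
Required activator JalX is absent, so *cilZ* is not transcribed.
So CilZ is not produced.
Ornithine is absent, so NerF is inactive.
c-di-GMP is present, so SibM is inactive.
Required activator SibM is absent, so *oxaW* is not transcribed.
So OxaW is not produced.
Required activator PexK is absent, so *holE* is not transcribed.
→ *holE* is OFF in A.
Condition B:
Quinate is absent, so MorD is inactive.
With no repressor bound, *pexK* is transcribed.
So PexK is produced and active.
Cu²⁺ is present, so JalX is active.
No repressor is bound and JalX is active, so *cilZ* is transcribed.
So CilZ is produced and active.
Ornithine is absent, so NerF is inactive.
c-di-GMP is absent, so SibM is active.
No repressor is bound and SibM is active, so *oxaW* is transcribed.
So OxaW is produced and active.
With repressor CilZ bound, *holE* is not transcribed.
→ *holE* is OFF in B.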